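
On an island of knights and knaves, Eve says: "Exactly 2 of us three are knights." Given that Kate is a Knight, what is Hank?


Eve claims exactly 2 knights among Eve, Kate, Hank.
Given: Kate is a Knight.

Case 1: Eve is a Knight (tells truth)
  Then exactly 2 of the three are knights.
  Counting Eve, Kate: 2 knight(s) so far. Need 0 more → Hank = Knave.
Case 2: Eve is a Knave (lies)
  Then the count is NOT 2.
  If Hank = Knight, count = 2 = 2 → claim would be true, contradicts lie.
  If Hank = Knave, count = 1 ≠ 2 → lie confirmed ✓

Hank is a Knave.

Knave


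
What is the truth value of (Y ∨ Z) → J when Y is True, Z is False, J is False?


Y = True, Z = False, J = False
Step 1: Y ∨ Z = True OR False = True
Step 2: (True) → J: false only when antecedent=True and J=False.
Result: False

False


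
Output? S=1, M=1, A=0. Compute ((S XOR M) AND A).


S XOR M = 1^1 = 0
0 AND 0 = 0

0


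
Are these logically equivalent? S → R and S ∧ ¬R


Expression 1: S → R
Expression 2: S ∧ ¬R
Truth table (S R | Expr1 Expr2):
  T T |   T     F   ← differ
  T F |   F     T   ← differ
  F T |   T     F   ← differ
  F F |   T     F   ← differ
Counterexample: S=T, R=T gives Expr1 = T but Expr2 = F, so the expressions are NOT logically equivalent.

No


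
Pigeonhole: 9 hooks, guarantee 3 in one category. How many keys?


Pigeonhole: to guarantee k in one of n categories, need (k-1)×n + 1.
k = 3, n = 9
Minimum = (3-1) × 9 + 1 = 2 × 9 + 1

19


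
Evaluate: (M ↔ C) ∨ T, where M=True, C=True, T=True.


M = True, C = True, T = True
Expression: (M ↔ C) ∨ T
Step 1: M ↔ C = (True iff True) (true when values match) = True
Step 2: (True) ∨ T = True OR True = True

True


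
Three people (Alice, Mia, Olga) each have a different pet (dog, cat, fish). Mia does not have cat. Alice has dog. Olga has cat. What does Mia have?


From clues:
  Olga → cat
  Alice → dog
By elimination, Mia gets the remaining.

fish


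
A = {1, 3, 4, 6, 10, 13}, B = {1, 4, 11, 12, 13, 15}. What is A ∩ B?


A = {1, 3, 4, 6, 10, 13}
B = {1, 4, 11, 12, 13, 15}
Operation: intersection
Elements in both: 1, 4, 13

{1, 4, 13}


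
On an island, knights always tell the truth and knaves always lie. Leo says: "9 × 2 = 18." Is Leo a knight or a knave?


Statement: "9 × 2 = 18."
Actual: 9 × 2 = 18
Claimed: 18
Statement is TRUE → Leo tells the truth → Knight

Knight


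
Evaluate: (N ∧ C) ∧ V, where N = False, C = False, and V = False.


N = False, C = False, V = False
Step 1: N ∧ C = False AND False = False
Step 2: False ∧ V = False AND False = False
AND is true only when ALL operands are true.

False


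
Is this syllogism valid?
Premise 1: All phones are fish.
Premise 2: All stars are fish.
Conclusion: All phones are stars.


Premise 1: All phones are fish.
Premise 2: All stars are fish.
Conclusion: All phones are stars.
Fallacy: undistributed middle. fish is predicate in both.
Counterexample: phones and stars could be disjoint subsets of fish.

Invalid


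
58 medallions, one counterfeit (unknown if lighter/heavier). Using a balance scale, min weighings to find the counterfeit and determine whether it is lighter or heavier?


Let n = 58. 116 possibilities (n medallions × lighter/heavier); each weighing has 3 outcomes.
Bound for k weighings: say the first weighing puts j medallions on each pan. If it tips, the 2j weighed medallions remain suspects (each with a known direction) and k-1 weighings give 3^(k-1) outcomes; 3^(k-1) is odd, so 2j ≤ 3^(k-1) - 1. If it balances, the n - 2j unweighed medallions remain with direction unknown: 2(n - 2j) ≤ 3^(k-1) - 1 by the same parity argument. Adding, n ≤ (3^(k-1) - 1) + (3^(k-1) - 1)/2 = (3^k - 3)/2, and the classical three-group strategy achieves this (3 medallions in 2 weighings, 12 in 3, 39 in 4, 120 in 5).
So we need the smallest k with (3^k - 3)/2 ≥ 58.
k = 4: (3^4 - 3)/2 = 39 < 58 ✗
k = 5: (3^5 - 3)/2 = 120 ≥ 58 ✓

5


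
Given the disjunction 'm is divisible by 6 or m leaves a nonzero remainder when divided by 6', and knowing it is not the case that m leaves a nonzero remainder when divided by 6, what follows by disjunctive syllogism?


Disjunctive syllogism: P ∨ Q, ¬P ⊢ Q
Disjunction: m is divisible by 6 ∨ m leaves a nonzero remainder when divided by 6
We know it is not the case that m leaves a nonzero remainder when divided by 6.
By disjunctive syllogism, the other disjunct must be true.

m is divisible by 6


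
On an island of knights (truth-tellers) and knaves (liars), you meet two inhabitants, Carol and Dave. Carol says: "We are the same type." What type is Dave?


Carol says: "We are the same type."
Case 1: Carol is a Knight (truth-teller)
  Statement is true → they ARE the same → Dave is also a Knight
Case 2: Carol is a Knave (liar)
  Statement is false → they are NOT the same → Dave is a Knight
In both cases, Dave is a Knight.

Knight


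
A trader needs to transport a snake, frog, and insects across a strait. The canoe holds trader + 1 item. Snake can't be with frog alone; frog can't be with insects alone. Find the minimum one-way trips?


1. trader+frog → 2. trader ← 3. trader+snake → 4. trader+frog ← 5. trader+insects → 6. trader ← 7. trader+frog →
Minimum trips = 7

7


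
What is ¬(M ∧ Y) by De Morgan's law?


De Morgan's law: ¬(P ∧ Q) ≡ ¬P ∨ ¬Q
¬(M ∧ Y) = ¬M ∨ ¬Y

¬M ∨ ¬Y


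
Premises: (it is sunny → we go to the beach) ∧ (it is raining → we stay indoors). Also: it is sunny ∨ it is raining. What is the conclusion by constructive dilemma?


Constructive dilemma: (P → Q) ∧ (R → S), P ∨ R ⊢ Q ∨ S
Premise 1: it is sunny → we go to the beach
Premise 2: it is raining → we stay indoors
Premise 3: it is sunny ∨ it is raining
Case 1: Assuming it is sunny, then by Premise 1, we go to the beach.
Case 2: Assuming it is raining, then by Premise 2, we stay indoors.
Since one of it is sunny or it is raining must hold, we get we go to the beach or we stay indoors.

We go to the beach or we stay indoors.


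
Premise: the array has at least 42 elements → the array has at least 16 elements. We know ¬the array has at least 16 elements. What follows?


Modus tollens: P → Q, ¬Q ⊢ ¬P
P: the array has at least 42 elements
Q: the array has at least 16 elements
We have P → Q and Q is false.
By modus tollens, P must be false.

It is not the case that the array has at least 42 elements


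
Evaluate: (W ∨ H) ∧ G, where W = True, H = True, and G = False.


W = True, H = True, G = False
Step 1: W ∨ H = True OR True = True
Step 2: True ∧ G = True AND False = False
OR is true when at least one operand is true; AND requires both.

False


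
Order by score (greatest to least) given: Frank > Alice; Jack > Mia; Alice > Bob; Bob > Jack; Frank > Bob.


Constraints: Frank > Alice; Jack > Mia; Alice > Bob; Bob > Jack; Frank > Bob
Method: at each step, the next-highest is the one remaining person who never appears on the smaller side of a constraint between remaining people.
  Step 1: remaining {Bob, Jack, Frank, Alice, Mia}; on the smaller side: {Bob, Jack, Alice, Mia} → Frank is next (Frank > Alice; Frank > Bob).
  Step 2: remaining {Bob, Jack, Alice, Mia}; on the smaller side: {Bob, Jack, Mia} → Alice is next (Alice > Bob).
  Step 3: remaining {Bob, Jack, Mia}; on the smaller side: {Jack, Mia} → Bob is next (Bob > Jack).
  Step 4: remaining {Jack, Mia}; on the smaller side: {Mia} → Jack is next (Jack > Mia).
  Step 5: only Mia remains → lowest.
Final ranking (highest to lowest):

Frank > Alice > Bob > Jack > Mia


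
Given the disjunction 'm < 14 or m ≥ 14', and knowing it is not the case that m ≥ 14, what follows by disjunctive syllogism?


Disjunctive syllogism: P ∨ Q, ¬P ⊢ Q
Disjunction: m < 14 ∨ m ≥ 14
We know it is not the case that m ≥ 14.
By disjunctive syllogism, the other disjunct must be true.

m < 14


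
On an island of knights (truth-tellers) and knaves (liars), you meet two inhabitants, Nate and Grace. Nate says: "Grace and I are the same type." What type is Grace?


Nate says: "Grace and I are the same type."
Case 1: Nate is a Knight (truth-teller)
  Statement is true → they ARE the same → Grace is also a Knight
Case 2: Nate is a Knave (liar)
  Statement is false → they are NOT the same → Grace is a Knight
In both cases, Grace is a Knight.

Knight


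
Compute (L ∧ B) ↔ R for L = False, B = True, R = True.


L = False, B = True, R = True
Step 1: L ∧ B = False AND True = False
Step 2: (False) ↔ R: true when both sides have same truth value.
Result: False ↔ True = False

False


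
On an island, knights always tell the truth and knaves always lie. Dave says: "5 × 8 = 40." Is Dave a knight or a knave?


Statement: "5 × 8 = 40."
Actual: 5 × 8 = 40
Claimed: 40
Statement is TRUE → Dave tells the truth → Knight

Knight


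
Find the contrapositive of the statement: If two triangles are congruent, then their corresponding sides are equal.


Original: If two triangles are congruent, then their corresponding sides are equal
Contrapositive: If ¬Q, then ¬P
Negate Q: not (their corresponding sides are equal)
Negate P: not (two triangles are congruent)

If not (their corresponding sides are equal), then not (two triangles are congruent).


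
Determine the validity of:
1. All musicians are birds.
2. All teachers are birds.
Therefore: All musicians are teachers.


Premise 1: All musicians are birds.
Premise 2: All teachers are birds.
Conclusion: All musicians are teachers.
Fallacy: undistributed middle. birds is predicate in both.
Counterexample: musicians and teachers could be disjoint subsets of birds.

Invalid


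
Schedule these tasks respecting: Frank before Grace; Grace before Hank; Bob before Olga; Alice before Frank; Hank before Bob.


Constraints: Frank before Grace; Grace before Hank; Bob before Olga; Alice before Frank; Hank before Bob
Method: repeatedly schedule the remaining task that has no remaining task required before it.
  Step 1: remaining {Hank, Bob, Alice, Grace, Frank, Olga}; every task except Alice still has a predecessor pending → schedule Alice.
  Step 2: remaining {Hank, Bob, Grace, Frank, Olga}; every task except Frank still has a predecessor pending → schedule Frank.
  Step 3: remaining {Hank, Bob, Grace, Olga}; every task except Grace still has a predecessor pending → schedule Grace.
  Step 4: remaining {Hank, Bob, Olga}; every task except Hank still has a predecessor pending → schedule Hank.
  Step 5: remaining {Bob, Olga}; every task except Bob still has a predecessor pending → schedule Bob.
  Step 6: only Olga remains → schedule Olga.
Resulting order:

Alice → Frank → Grace → Hank → Bob → Olga


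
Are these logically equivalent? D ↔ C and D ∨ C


Expression 1: D ↔ C
Expression 2: D ∨ C
Truth table (D C | Expr1 Expr2):
  T T |   T     T
  T F |   F     T   ← differ
  F T |   F     T   ← differ
  F F |   T     F   ← differ
Counterexample: D=T, C=F gives Expr1 = F but Expr2 = T, so the expressions are NOT logically equivalent.

No


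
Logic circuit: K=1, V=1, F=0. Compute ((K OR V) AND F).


K OR V = 1|1 = 1
1 AND 0 = 0

0


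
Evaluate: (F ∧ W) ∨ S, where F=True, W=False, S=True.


F = True, W = False, S = True
Expression: (F ∧ W) ∨ S
Step 1: F ∧ W = True AND False = False
Step 2: (False) ∨ S = False OR True = True

True


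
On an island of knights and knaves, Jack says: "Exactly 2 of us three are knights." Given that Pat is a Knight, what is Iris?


Jack claims exactly 2 knights among Jack, Pat, Iris.
Given: Pat is a Knight.

Case 1: Jack is a Knight (tells truth)
  Then exactly 2 of the three are knights.
  Counting Jack, Pat: 2 knight(s) so far. Need 0 more → Iris = Knave.
Case 2: Jack is a Knave (lies)
  Then the count is NOT 2.
  If Iris = Knight, count = 2 = 2 → claim would be true, contradicts lie.
  If Iris = Knave, count = 1 ≠ 2 → lie confirmed ✓

Iris is a Knave.

Knave


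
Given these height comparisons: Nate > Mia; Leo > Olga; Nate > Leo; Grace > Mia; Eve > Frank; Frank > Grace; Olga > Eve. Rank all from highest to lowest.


Constraints: Nate > Mia; Leo > Olga; Nate > Leo; Grace > Mia; Eve > Frank; Frank > Grace; Olga > Eve
Method: at each step, the next-highest is the one remaining person who never appears on the smaller side of a constraint between remaining people.
  Step 1: remaining {Leo, Eve, Olga, Nate, Grace, Mia, Frank}; on the smaller side: {Leo, Eve, Olga, Grace, Mia, Frank} → Nate is next (Nate > Mia; Nate > Leo).
  Step 2: remaining {Leo, Eve, Olga, Grace, Mia, Frank}; on the smaller side: {Eve, Olga, Grace, Mia, Frank} → Leo is next (Leo > Olga).
  Step 3: remaining {Eve, Olga, Grace, Mia, Frank}; on the smaller side: {Eve, Grace, Mia, Frank} → Olga is next (Olga > Eve).
  Step 4: remaining {Eve, Grace, Mia, Frank}; on the smaller side: {Grace, Mia, Frank} → Eve is next (Eve > Frank).
  Step 5: remaining {Grace, Mia, Frank}; on the smaller side: {Grace, Mia} → Frank is next (Frank > Grace).
  Step 6: remaining {Grace, Mia}; on the smaller side: {Mia} → Grace is next (Grace > Mia).
  Step 7: only Mia remains → lowest.
Final ranking (highest to lowest):

Nate > Leo > Olga > Eve > Frank > Grace > Mia


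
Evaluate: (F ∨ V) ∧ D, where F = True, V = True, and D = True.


F = True, V = True, D = True
Step 1: F ∨ V = True OR True = True
Step 2: True ∧ D = True AND True = True
OR is true when at least one operand is true; AND requires both.

True


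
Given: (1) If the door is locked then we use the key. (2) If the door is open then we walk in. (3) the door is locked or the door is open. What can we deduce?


Constructive dilemma: (P → Q) ∧ (R → S), P ∨ R ⊢ Q ∨ S
Premise 1: the door is locked → we use the key
Premise 2: the door is open → we walk in
Premise 3: the door is locked ∨ the door is open
Case 1: Assuming the door is locked, then by Premise 1, we use the key.
Case 2: Assuming the door is open, then by Premise 2, we walk in.
Since one of the door is locked or the door is open must hold, we get we use the key or we walk in.

We use the key or we walk in.


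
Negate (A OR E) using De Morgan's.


De Morgan's law: ¬(P ∨ Q) ≡ ¬P ∧ ¬Q
¬(A ∨ E) = ¬A ∧ ¬E

¬A ∧ ¬E


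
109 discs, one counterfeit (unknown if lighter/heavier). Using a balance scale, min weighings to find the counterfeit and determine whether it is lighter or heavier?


Let n = 109. 218 possibilities (n discs × lighter/heavier); each weighing has 3 outcomes.
Bound for k weighings: say the first weighing puts j discs on each pan. If it tips, the 2j weighed discs remain suspects (each with a known direction) and k-1 weighings give 3^(k-1) outcomes; 3^(k-1) is odd, so 2j ≤ 3^(k-1) - 1. If it balances, the n - 2j unweighed discs remain with direction unknown: 2(n - 2j) ≤ 3^(k-1) - 1 by the same parity argument. Adding, n ≤ (3^(k-1) - 1) + (3^(k-1) - 1)/2 = (3^k - 3)/2, and the classical three-group strategy achieves this (3 discs in 2 weighings, 12 in 3, 39 in 4, 120 in 5).
So we need the smallest k with (3^k - 3)/2 ≥ 109.
k = 4: (3^4 - 3)/2 = 39 < 109 ✗
k = 5: (3^5 - 3)/2 = 120 ≥ 109 ✓

5


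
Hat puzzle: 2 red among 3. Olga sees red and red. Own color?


Total red = 2, seen red = 2
Own red = 2 - 2 = 0
Olga's hat is blue.

blue


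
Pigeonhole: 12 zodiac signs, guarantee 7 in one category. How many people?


Pigeonhole: to guarantee k in one of n categories, need (k-1)×n + 1.
k = 7, n = 12
Minimum = (7-1) × 12 + 1 = 6 × 12 + 1

73


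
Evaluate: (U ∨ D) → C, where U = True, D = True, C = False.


U = True, D = True, C = False
Step 1: U ∨ D = True OR True = True
Step 2: (True) → C: false only when antecedent=True and C=False.
Result: False

False


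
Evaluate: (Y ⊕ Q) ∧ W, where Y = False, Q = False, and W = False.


Y = False, Q = False, W = False
Step 1: Y ⊕ Q = False XOR False = False
Step 2: False ∧ W = False AND False = False
XOR true when exactly one of Y,Q is true; then AND with W.

False


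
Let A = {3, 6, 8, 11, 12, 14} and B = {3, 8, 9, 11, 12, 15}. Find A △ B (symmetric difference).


A = {3, 6, 8, 11, 12, 14}
B = {3, 8, 9, 11, 12, 15}
Operation: symmetric difference
In A only: [6, 14], in B only: [9, 15]

{6, 9, 14, 15}


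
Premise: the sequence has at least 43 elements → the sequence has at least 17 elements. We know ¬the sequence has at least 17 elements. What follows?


Modus tollens: P → Q, ¬Q ⊢ ¬P
P: the sequence has at least 43 elements
Q: the sequence has at least 17 elements
We have P → Q and Q is false.
By modus tollens, P must be false.

It is not the case that the sequence has at least 43 elements


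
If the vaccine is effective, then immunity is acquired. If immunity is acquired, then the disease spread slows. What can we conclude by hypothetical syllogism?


Hypothetical syllogism: P → Q, Q → R ⊢ P → R
Premise 1: the vaccine is effective → immunity is acquired
Premise 2: immunity is acquired → the disease spread slows
Chain the implications: the middle term (immunity is acquired) links the two.
Conclusion: If the vaccine is effective, then the disease spread slows.

If the vaccine is effective, then the disease spread slows.


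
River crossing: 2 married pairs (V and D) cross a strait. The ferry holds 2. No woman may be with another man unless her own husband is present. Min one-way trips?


Label couples V and D.
1. WV+WD → (far: WV,WD; near: HV,HD)
2. WV ←   (far: WD; near: HV,HD,WV)
3. HV+HD → (far: HV,HD,WD; near: WV)
4. HV ←   (far: HD,WD; near: HV,WV)  — HV returns, since WV is alone on near bank
5. HV+WV → (far: all four; near: empty)
Every state respects the constraint.
Minimum trips = 5

5


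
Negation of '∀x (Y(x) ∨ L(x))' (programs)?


Original: ∀x (Y(x) ∨ L(x))
Rule: ¬∀→∃, ¬∃→∀, negate predicate.
Negation: ∃x (¬Y(x) ∧ ¬L(x))

∃x (¬Y(x) ∧ ¬L(x))


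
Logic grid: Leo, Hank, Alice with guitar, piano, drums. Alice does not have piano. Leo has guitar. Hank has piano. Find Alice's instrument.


From clues:
  Leo → guitar
  Hank → piano
By elimination, Alice gets the remaining.

drums


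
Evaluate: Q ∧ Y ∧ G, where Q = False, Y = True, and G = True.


Q = False, Y = True, G = True
Step 1: Q ∧ Y = False AND True = False
Step 2: (False) ∧ G = (False) AND True = False
AND is true only when ALL operands are true.

False


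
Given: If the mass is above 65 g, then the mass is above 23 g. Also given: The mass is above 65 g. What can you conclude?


Modus ponens: P → Q, P ⊢ Q
P: the mass is above 65 g
Q: the mass is above 23 g
We have P → Q and P is true.
By modus ponens, Q must be true.

The mass is above 23 g


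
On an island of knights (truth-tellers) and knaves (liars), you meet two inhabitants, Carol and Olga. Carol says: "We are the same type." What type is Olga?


Carol says: "We are the same type."
Case 1: Carol is a Knight (truth-teller)
  Statement is true → they ARE the same → Olga is also a Knight
Case 2: Carol is a Knave (liar)
  Statement is false → they are NOT the same → Olga is a Knight
In both cases, Olga is a Knight.

Knight


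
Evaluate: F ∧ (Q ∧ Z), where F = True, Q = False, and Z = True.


F = True, Q = False, Z = True
Step 1: Q ∧ Z = False AND True = False
Step 2: F ∧ False = True AND False = False
AND is true only when ALL operands are true.

False


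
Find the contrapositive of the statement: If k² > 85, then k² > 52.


Original: If k² > 85, then k² > 52
Contrapositive: If ¬Q, then ¬P
Negate Q: not (k² > 52)
Negate P: not (k² > 85)

If not (k² > 52), then not (k² > 85).


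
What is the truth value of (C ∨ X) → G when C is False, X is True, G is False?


C = False, X = True, G = False
Step 1: C ∨ X = False OR True = True
Step 2: (True) → G: false only when antecedent=True and G=False.
Result: False

False


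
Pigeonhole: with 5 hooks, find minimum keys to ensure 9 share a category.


Pigeonhole: to guarantee k in one of n categories, need (k-1)×n + 1.
k = 9, n = 5
Minimum = (9-1) × 5 + 1 = 8 × 5 + 1

41


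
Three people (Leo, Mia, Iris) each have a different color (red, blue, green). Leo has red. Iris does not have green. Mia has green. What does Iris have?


From clues:
  Mia → green
  Leo → red
By elimination, Iris gets the remaining.

blue


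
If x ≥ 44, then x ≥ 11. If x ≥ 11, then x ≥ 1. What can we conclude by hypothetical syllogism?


Hypothetical syllogism: P → Q, Q → R ⊢ P → R
Premise 1: x ≥ 44 → x ≥ 11
Premise 2: x ≥ 11 → x ≥ 1
Chain the implications: the middle term (x ≥ 11) links the two.
Conclusion: If x ≥ 44, then x ≥ 1.

If x ≥ 44, then x ≥ 1.


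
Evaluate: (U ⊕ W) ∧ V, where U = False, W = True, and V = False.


U = False, W = True, V = False
Step 1: U ⊕ W = False XOR True = True
Step 2: True ∧ V = True AND False = False
XOR true when exactly one of U,W is true; then AND with V.

False


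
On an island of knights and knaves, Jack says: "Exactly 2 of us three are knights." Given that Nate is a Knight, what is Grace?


Jack claims exactly 2 knights among Jack, Nate, Grace.
Given: Nate is a Knight.

Case 1: Jack is a Knight (tells truth)
  Then exactly 2 of the three are knights.
  Counting Jack, Nate: 2 knight(s) so far. Need 0 more → Grace = Knave.
Case 2: Jack is a Knave (lies)
  Then the count is NOT 2.
  If Grace = Knight, count = 2 = 2 → claim would be true, contradicts lie.
  If Grace = Knave, count = 1 ≠ 2 → lie confirmed ✓

Grace is a Knave.

Knave


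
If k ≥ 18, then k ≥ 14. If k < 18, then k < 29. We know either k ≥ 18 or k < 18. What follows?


Constructive dilemma: (P → Q) ∧ (R → S), P ∨ R ⊢ Q ∨ S
Premise 1: k ≥ 18 → k ≥ 14
Premise 2: k < 18 → k < 29
Premise 3: k ≥ 18 ∨ k < 18
Case 1: Assuming k ≥ 18, then by Premise 1, k ≥ 14.
Case 2: Assuming k < 18, then by Premise 2, k < 29.
Since one of k ≥ 18 or k < 18 must hold, we get k ≥ 14 or k < 29.

k ≥ 14 or k < 29.


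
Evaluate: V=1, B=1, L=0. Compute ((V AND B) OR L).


V AND B = 1&1 = 1
1 OR 0 = 1

1


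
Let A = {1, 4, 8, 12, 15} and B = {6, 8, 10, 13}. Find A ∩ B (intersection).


A = {1, 4, 8, 12, 15}
B = {6, 8, 10, 13}
Operation: intersection
Elements in both: 8

{8}


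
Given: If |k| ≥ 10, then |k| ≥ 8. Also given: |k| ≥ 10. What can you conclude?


Modus ponens: P → Q, P ⊢ Q
P: |k| ≥ 10
Q: |k| ≥ 8
We have P → Q and P is true.
By modus ponens, Q must be true.

|k| ≥ 8


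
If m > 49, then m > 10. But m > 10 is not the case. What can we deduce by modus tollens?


Modus tollens: P → Q, ¬Q ⊢ ¬P
P: m > 49
Q: m > 10
We have P → Q and Q is false.
By modus tollens, P must be false.

It is not the case that m > 49


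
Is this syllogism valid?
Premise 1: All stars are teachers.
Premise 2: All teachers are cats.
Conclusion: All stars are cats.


Premise 1: All stars are teachers.
Premise 2: All teachers are cats.
Conclusion: All stars are cats.
Barbara syllogism (AAA-1): All A are B, All B are C → All A are C.
Middle term (teachers) distributed in premise 2.

Valid


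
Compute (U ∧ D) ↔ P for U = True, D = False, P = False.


U = True, D = False, P = False
Step 1: U ∧ D = True AND False = False
Step 2: (False) ↔ P: true when both sides have same truth value.
Result: False ↔ False = True

True


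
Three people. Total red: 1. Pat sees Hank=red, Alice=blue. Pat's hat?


Total red = 1, seen red = 1
Own red = 1 - 1 = 0
Pat's hat is blue.

blue


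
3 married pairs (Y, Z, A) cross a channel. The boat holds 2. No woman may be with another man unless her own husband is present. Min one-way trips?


Label couples Y, Z, A (H = husband, W = wife).
Counting alone: 6 people, the boat carries 2 and someone must bring it back, so each round trip nets at most +1 on the far side until the last crossing → at least 9 trips. The jealousy constraint makes 9 impossible; the shortest valid schedule has 11:
1. WY+WZ →  (far: WY,WZ; near: HY,HZ,HA,WA)
2. WY ←       (far: WZ; near: HY,HZ,HA,WY,WA)
3. WY+WA →  (far: WY,WZ,WA; near: HY,HZ,HA)
4. WY ←       (far: WZ,WA; near: HY,HZ,HA,WY)
5. HZ+HA →  (far: HZ,WZ,HA,WA; near: HY,WY)
6. HZ+WZ ←  (far: HA,WA; near: HY,WY,HZ,WZ)
7. HY+HZ →  (far: HY,HZ,HA,WA; near: WY,WZ)
8. WA ←       (far: HY,HZ,HA; near: WY,WZ,WA)
9. WY+WZ →  (far: HY,WY,HZ,WZ,HA; near: WA)
10. HA ←      (far: HY,WY,HZ,WZ; near: HA,WA)
11. HA+WA → (far: all six; near: empty)
In every state each wife is either with her husband or with no other man.
Minimum trips = 11

11


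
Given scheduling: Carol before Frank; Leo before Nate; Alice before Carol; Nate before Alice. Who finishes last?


Constraints: Carol before Frank; Leo before Nate; Alice before Carol; Nate before Alice
The last task can have nothing scheduled after it, so it must never appear on the left of a 'before'.
Tasks appearing before some other task: Carol, Leo, Alice, Nate.
The only task not in that list is Frank → it is last.

Frank


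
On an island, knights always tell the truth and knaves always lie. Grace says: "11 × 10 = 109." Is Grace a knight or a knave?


Statement: "11 × 10 = 109."
Actual: 11 × 10 = 110
Claimed: 109
Statement is FALSE → Grace lies → Knave

Knave


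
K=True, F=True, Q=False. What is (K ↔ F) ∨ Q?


K = True, F = True, Q = False
Expression: (K ↔ F) ∨ Q
Step 1: K ↔ F = (True iff True) (true when values match) = True
Step 2: (True) ∨ Q = True OR False = True

True


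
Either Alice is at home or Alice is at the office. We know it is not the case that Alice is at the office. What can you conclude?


Disjunctive syllogism: P ∨ Q, ¬P ⊢ Q
Disjunction: Alice is at home ∨ Alice is at the office
We know it is not the case that Alice is at the office.
By disjunctive syllogism, the other disjunct must be true.

Alice is at home


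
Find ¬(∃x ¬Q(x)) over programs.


Original: ∃x ¬Q(x)
Rule: ¬∀→∃, ¬∃→∀, negate predicate.
Negation: ∀x Q(x)

∀x Q(x)


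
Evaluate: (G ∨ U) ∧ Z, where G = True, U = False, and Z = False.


G = True, U = False, Z = False
Step 1: G ∨ U = True OR False = True
Step 2: True ∧ Z = True AND False = False
OR is true when at least one operand is true; AND requires both.

False


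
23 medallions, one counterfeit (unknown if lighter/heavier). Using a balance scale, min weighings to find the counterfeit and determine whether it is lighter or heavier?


Let n = 23. 46 possibilities (n medallions × lighter/heavier); each weighing has 3 outcomes.
Bound for k weighings: say the first weighing puts j medallions on each pan. If it tips, the 2j weighed medallions remain suspects (each with a known direction) and k-1 weighings give 3^(k-1) outcomes; 3^(k-1) is odd, so 2j ≤ 3^(k-1) - 1. If it balances, the n - 2j unweighed medallions remain with direction unknown: 2(n - 2j) ≤ 3^(k-1) - 1 by the same parity argument. Adding, n ≤ (3^(k-1) - 1) + (3^(k-1) - 1)/2 = (3^k - 3)/2, and the classical three-group strategy achieves this (3 medallions in 2 weighings, 12 in 3, 39 in 4, 120 in 5).
So we need the smallest k with (3^k - 3)/2 ≥ 23.
k = 3: (3^3 - 3)/2 = 12 < 23 ✗
k = 4: (3^4 - 3)/2 = 39 ≥ 23 ✓

4


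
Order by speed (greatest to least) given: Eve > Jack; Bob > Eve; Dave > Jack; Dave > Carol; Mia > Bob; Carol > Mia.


Constraints: Eve > Jack; Bob > Eve; Dave > Jack; Dave > Carol; Mia > Bob; Carol > Mia
Method: at each step, the next-highest is the one remaining person who never appears on the smaller side of a constraint between remaining people.
  Step 1: remaining {Carol, Dave, Bob, Eve, Jack, Mia}; on the smaller side: {Carol, Bob, Eve, Jack, Mia} → Dave is next (Dave > Jack; Dave > Carol).
  Step 2: remaining {Carol, Bob, Eve, Jack, Mia}; on the smaller side: {Bob, Eve, Jack, Mia} → Carol is next (Carol > Mia).
  Step 3: remaining {Bob, Eve, Jack, Mia}; on the smaller side: {Bob, Eve, Jack} → Mia is next (Mia > Bob).
  Step 4: remaining {Bob, Eve, Jack}; on the smaller side: {Eve, Jack} → Bob is next (Bob > Eve).
  Step 5: remaining {Eve, Jack}; on the smaller side: {Jack} → Eve is next (Eve > Jack).
  Step 6: only Jack remains → lowest.
Final ranking (highest to lowest):

Dave > Carol > Mia > Bob > Eve > Jack


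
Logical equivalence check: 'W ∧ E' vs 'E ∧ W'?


Expression 1: W ∧ E
Expression 2: E ∧ W
Truth table (W E | Expr1 Expr2):
  T T |   T     T
  T F |   F     F
  F T |   F     F
  F F |   F     F
All 4 rows agree, so the expressions are logically equivalent.

Yes


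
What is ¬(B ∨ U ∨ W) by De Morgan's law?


De Morgan's law: ¬(P ∨ Q ∨ R) ≡ ¬P ∧ ¬Q ∧ ¬R
¬(B ∨ U ∨ W) = ¬B ∧ ¬U ∧ ¬W

¬B ∧ ¬U ∧ ¬W


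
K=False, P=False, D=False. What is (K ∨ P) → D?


K = False, P = False, D = False
Expression: (K ∨ P) → D
Step 1: K ∨ P = False OR False = False
Step 2: (False) → D = False → False (false only if antecedent True and consequent False) = True

True


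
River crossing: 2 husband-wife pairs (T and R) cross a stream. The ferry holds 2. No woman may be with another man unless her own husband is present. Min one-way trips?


Label couples T and R.
1. WT+WR → (far: WT,WR; near: HT,HR)
2. WT ←   (far: WR; near: HT,HR,WT)
3. HT+HR → (far: HT,HR,WR; near: WT)
4. HT ←   (far: HR,WR; near: HT,WT)  — HT returns, since WT is alone on near bank
5. HT+WT → (far: all four; near: empty)
Every state respects the constraint.
Minimum trips = 5

5


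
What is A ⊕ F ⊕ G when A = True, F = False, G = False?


A = True, F = False, G = False
Step 1: A ⊕ F = True XOR False = True
Step 2: True ⊕ G = True XOR False = True
XOR is true when an odd number of operands are true.

True


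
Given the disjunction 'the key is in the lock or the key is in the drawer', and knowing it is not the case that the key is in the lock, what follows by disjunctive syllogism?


Disjunctive syllogism: P ∨ Q, ¬P ⊢ Q
Disjunction: the key is in the lock ∨ the key is in the drawer
We know it is not the case that the key is in the lock.
By disjunctive syllogism, the other disjunct must be true.

The key is in the drawer


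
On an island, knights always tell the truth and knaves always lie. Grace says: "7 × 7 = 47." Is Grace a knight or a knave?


Statement: "7 × 7 = 47."
Actual: 7 × 7 = 49
Claimed: 47
Statement is FALSE → Grace lies → Knave

Knave


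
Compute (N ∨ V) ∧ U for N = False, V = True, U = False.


N = False, V = True, U = False
Step 1: N ∨ V = False OR True = True
Step 2: True ∧ U = True AND False = False
OR is true when at least one operand is true; AND requires both.

False


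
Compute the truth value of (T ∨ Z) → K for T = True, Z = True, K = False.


T = True, Z = True, K = False
Step 1: T ∨ Z = True OR True = True
Step 2: (True) → K: false only when antecedent=True and K=False.
Result: False

False


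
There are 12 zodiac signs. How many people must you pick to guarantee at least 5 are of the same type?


Pigeonhole: to guarantee k in one of n categories, need (k-1)×n + 1.
k = 5, n = 12
Minimum = (5-1) × 12 + 1 = 4 × 12 + 1

49


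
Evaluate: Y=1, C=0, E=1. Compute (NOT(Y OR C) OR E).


Y OR C = 1
NOT(1) = 0
0 OR 1 = 1

1


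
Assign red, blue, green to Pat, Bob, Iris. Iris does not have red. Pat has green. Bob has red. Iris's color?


From clues:
  Pat → green
  Bob → red
By elimination, Iris gets the remaining.

blue


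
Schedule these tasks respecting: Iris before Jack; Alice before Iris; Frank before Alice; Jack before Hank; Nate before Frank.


Constraints: Iris before Jack; Alice before Iris; Frank before Alice; Jack before Hank; Nate before Frank
Method: repeatedly schedule the remaining task that has no remaining task required before it.
  Step 1: remaining {Hank, Jack, Nate, Iris, Frank, Alice}; every task except Nate still has a predecessor pending → schedule Nate.
  Step 2: remaining {Hank, Jack, Iris, Frank, Alice}; every task except Frank still has a predecessor pending → schedule Frank.
  Step 3: remaining {Hank, Jack, Iris, Alice}; every task except Alice still has a predecessor pending → schedule Alice.
  Step 4: remaining {Hank, Jack, Iris}; every task except Iris still has a predecessor pending → schedule Iris.
  Step 5: remaining {Hank, Jack}; every task except Jack still has a predecessor pending → schedule Jack.
  Step 6: only Hank remains → schedule Hank.
Resulting order:

Nate → Frank → Alice → Iris → Jack → Hank


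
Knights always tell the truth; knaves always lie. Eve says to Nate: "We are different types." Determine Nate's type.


Eve says: "We are different types."
Case 1: Eve is a Knight (truth-teller)
  Statement is true → they ARE different → Nate is a Knave
Case 2: Eve is a Knave (liar)
  Statement is false → they are NOT different → Nate is a Knave
In both cases, Nate is a Knave.

Knave


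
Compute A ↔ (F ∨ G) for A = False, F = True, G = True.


A = False, F = True, G = True
Step 1: F ∨ G = True OR True = True
Step 2: A ↔ (True): true when both sides have same truth value.
Result: False ↔ True = False

False


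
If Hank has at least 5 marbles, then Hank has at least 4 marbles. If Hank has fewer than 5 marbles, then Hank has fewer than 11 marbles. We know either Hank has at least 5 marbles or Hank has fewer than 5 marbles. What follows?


Constructive dilemma: (P → Q) ∧ (R → S), P ∨ R ⊢ Q ∨ S
Premise 1: Hank has at least 5 marbles → Hank has at least 4 marbles
Premise 2: Hank has fewer than 5 marbles → Hank has fewer than 11 marbles
Premise 3: Hank has at least 5 marbles ∨ Hank has fewer than 5 marbles
Case 1: Assuming Hank has at least 5 marbles, then by Premise 1, Hank has at least 4 marbles.
Case 2: Assuming Hank has fewer than 5 marbles, then by Premise 2, Hank has fewer than 11 marbles.
Since one of Hank has at least 5 marbles or Hank has fewer than 5 marbles must hold, we get Hank has at least 4 marbles or Hank has fewer than 11 marbles.

Hank has at least 4 marbles or Hank has fewer than 11 marbles.


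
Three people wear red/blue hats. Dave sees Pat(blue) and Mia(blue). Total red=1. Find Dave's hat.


Total red = 1, seen red = 0
Own red = 1 - 0 = 1
Dave's hat is red.

red


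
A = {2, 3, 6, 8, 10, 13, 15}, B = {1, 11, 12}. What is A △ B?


A = {2, 3, 6, 8, 10, 13, 15}
B = {1, 11, 12}
Operation: symmetric difference
In A only: [2, 3, 6, 8, 10, 13, 15], in B only: [1, 11, 12]

{1, 2, 3, 6, 8, 10, 11, 12, 13, 15}


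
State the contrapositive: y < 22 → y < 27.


Original: If y < 22, then y < 27
Contrapositive: If ¬Q, then ¬P
Negate Q: not (y < 27)
Negate P: not (y < 22)

If not (y < 27), then not (y < 22).


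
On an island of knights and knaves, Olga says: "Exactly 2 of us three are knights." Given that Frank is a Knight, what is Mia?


Olga claims exactly 2 knights among Olga, Frank, Mia.
Given: Frank is a Knight.

Case 1: Olga is a Knight (tells truth)
  Then exactly 2 of the three are knights.
  Counting Olga, Frank: 2 knight(s) so far. Need 0 more → Mia = Knave.
Case 2: Olga is a Knave (lies)
  Then the count is NOT 2.
  If Mia = Knight, count = 2 = 2 → claim would be true, contradicts lie.
  If Mia = Knave, count = 1 ≠ 2 → lie confirmed ✓

Mia is a Knave.

Knave


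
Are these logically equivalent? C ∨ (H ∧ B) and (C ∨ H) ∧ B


Expression 1: C ∨ (H ∧ B)
Expression 2: (C ∨ H) ∧ B
Truth table (C H B | Expr1 Expr2):
  T T T |   T     T
  T T F |   T     F   ← differ
  T F T |   T     T
  T F F |   T     F   ← differ
  F T T |   T     T
  F T F |   F     F
  F F T |   F     F
  F F F |   F     F
Counterexample: C=T, H=T, B=F gives Expr1 = T but Expr2 = F, so the expressions are NOT logically equivalent.

No


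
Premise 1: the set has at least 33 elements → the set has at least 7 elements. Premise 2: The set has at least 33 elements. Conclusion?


Modus ponens: P → Q, P ⊢ Q
P: the set has at least 33 elements
Q: the set has at least 7 elements
We have P → Q and P is true.
By modus ponens, Q must be true.

The set has at least 7 elements


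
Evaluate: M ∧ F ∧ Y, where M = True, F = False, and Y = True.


M = True, F = False, Y = True
Step 1: M ∧ F = True AND False = False
Step 2: (False) ∧ Y = (False) AND True = False
AND is true only when ALL operands are true.

False


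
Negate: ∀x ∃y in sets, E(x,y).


Original: ∀x ∃y E(x,y)
Rule: ¬∀→∃, ¬∃→∀, negate predicate.
Negation: ∃x ∀y ¬E(x,y)

∃x ∀y ¬E(x,y)


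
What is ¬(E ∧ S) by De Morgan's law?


De Morgan's law: ¬(P ∧ Q) ≡ ¬P ∨ ¬Q
¬(E ∧ S) = ¬E ∨ ¬S

¬E ∨ ¬S


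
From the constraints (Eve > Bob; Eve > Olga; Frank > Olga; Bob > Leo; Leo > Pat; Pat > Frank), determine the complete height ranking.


Constraints: Eve > Bob; Eve > Olga; Frank > Olga; Bob > Leo; Leo > Pat; Pat > Frank
Method: at each step, the next-highest is the one remaining person who never appears on the smaller side of a constraint between remaining people.
  Step 1: remaining {Eve, Bob, Pat, Frank, Leo, Olga}; on the smaller side: {Bob, Pat, Frank, Leo, Olga} → Eve is next (Eve > Bob; Eve > Olga).
  Step 2: remaining {Bob, Pat, Frank, Leo, Olga}; on the smaller side: {Pat, Frank, Leo, Olga} → Bob is next (Bob > Leo).
  Step 3: remaining {Pat, Frank, Leo, Olga}; on the smaller side: {Pat, Frank, Olga} → Leo is next (Leo > Pat).
  Step 4: remaining {Pat, Frank, Olga}; on the smaller side: {Frank, Olga} → Pat is next (Pat > Frank).
  Step 5: remaining {Frank, Olga}; on the smaller side: {Olga} → Frank is next (Frank > Olga).
  Step 6: only Olga remains → lowest.
Final ranking (highest to lowest):

Eve > Bob > Leo > Pat > Frank > Olga


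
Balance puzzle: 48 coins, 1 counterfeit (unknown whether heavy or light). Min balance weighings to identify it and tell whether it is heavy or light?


Let n = 48. 96 possibilities (n coins × lighter/heavier); each weighing has 3 outcomes.
Bound for k weighings: say the first weighing puts j coins on each pan. If it tips, the 2j weighed coins remain suspects (each with a known direction) and k-1 weighings give 3^(k-1) outcomes; 3^(k-1) is odd, so 2j ≤ 3^(k-1) - 1. If it balances, the n - 2j unweighed coins remain with direction unknown: 2(n - 2j) ≤ 3^(k-1) - 1 by the same parity argument. Adding, n ≤ (3^(k-1) - 1) + (3^(k-1) - 1)/2 = (3^k - 3)/2, and the classical three-group strategy achieves this (3 coins in 2 weighings, 12 in 3, 39 in 4, 120 in 5).
So we need the smallest k with (3^k - 3)/2 ≥ 48.
k = 4: (3^4 - 3)/2 = 39 < 48 ✗
k = 5: (3^5 - 3)/2 = 120 ≥ 48 ✓

5


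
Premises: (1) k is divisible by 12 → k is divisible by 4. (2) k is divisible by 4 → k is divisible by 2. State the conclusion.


Hypothetical syllogism: P → Q, Q → R ⊢ P → R
Premise 1: k is divisible by 12 → k is divisible by 4
Premise 2: k is divisible by 4 → k is divisible by 2
Chain the implications: the middle term (k is divisible by 4) links the two.
Conclusion: If k is divisible by 12, then k is divisible by 2.

If k is divisible by 12, then k is divisible by 2.


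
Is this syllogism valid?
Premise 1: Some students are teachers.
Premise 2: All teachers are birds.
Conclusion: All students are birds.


Premise 1: Some students are teachers.
Premise 2: All teachers are birds.
Conclusion: All students are birds.
Fallacy: illicit minor. The minor term (students) is distributed in the conclusion ('All students ...') but undistributed in its premise ('Some students are teachers' doesn't cover all students).
Only 'Some students are birds' follows, not 'All'.

Invalid
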